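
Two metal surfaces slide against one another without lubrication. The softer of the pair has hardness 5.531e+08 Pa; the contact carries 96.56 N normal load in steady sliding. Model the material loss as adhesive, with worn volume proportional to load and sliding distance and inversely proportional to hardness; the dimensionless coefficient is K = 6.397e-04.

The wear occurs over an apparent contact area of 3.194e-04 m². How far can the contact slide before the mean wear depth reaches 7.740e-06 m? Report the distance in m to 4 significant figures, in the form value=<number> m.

The algebra carries full precision — printed values are rounded. Rounded once at the end: four significant figures.
In SI base units, W = 96.56 N, H = 5.531e+08 Pa, K = 6.397e-04.
Limit volume V_lim = h_lim·A = 7.740e-06 · 3.194e-04 = 2.472e-09 m³.
Sliding life L = V_lim·H/(K·W) = 2.472e-09 · 5.531e+08 / (6.397e-04 · 96.56) = 22.14 m.

value=22.14 m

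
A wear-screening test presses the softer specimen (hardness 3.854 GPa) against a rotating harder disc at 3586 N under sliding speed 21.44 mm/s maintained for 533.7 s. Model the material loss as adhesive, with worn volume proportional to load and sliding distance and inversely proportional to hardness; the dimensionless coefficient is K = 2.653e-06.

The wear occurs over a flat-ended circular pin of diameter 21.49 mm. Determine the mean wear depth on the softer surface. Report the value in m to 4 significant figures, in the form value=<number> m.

All arithmetic keeps full float precision. The intermediates are displayed rounded. Rounded just once to 4 significant digits.
Convert: Sliding speed v = 21.44 mm/s = 0.02144 m/s. Distance covered L = v·t = 0.02144 m/s × 533.7 s = 11.44 m.
Convert: Hardness H = 3.854 GPa = 3.854e+09 Pa.
Convert: Pin diameter d = 21.49 mm = 0.02149 m. Contact area A = π·d²/4 = π·(0.02149 m)²/4 = 3.627e-04 m².
SI base units throughout: W = 3586 N, H = 3.854e+09 Pa, K = 2.653e-06.
Wear volume V = K·W·L/H = 2.653e-06 · 3586 · 11.44 / 3.854e+09 = 2.825e-11 m³.
Depth of wear h = V/A = 2.825e-11 / 3.627e-04 = 7.787e-08 m.

value=7.787e-08 m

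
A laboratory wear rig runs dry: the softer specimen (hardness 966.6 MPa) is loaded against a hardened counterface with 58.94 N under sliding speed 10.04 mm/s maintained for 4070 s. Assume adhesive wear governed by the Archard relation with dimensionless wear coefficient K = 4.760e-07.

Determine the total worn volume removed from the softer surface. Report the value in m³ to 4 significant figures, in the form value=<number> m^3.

value=1.186e-12 m^3

The algebra maintains full precision, and the intermediates are displayed rounded; one last rounding to four significant figures.
Sliding speed v = 10.04 mm/s = 0.01004 m/s. The distance L = v·t = 0.01004 m/s × 4070 s = 40.86 m.
Hardness H = 966.6 MPa = 9.666e+08 Pa.
Expressed in SI base units: W = 58.94 N, H = 9.666e+08 Pa, K = 4.760e-07.
Apply Archard: V = K·W·L/H = 4.760e-07 · 58.94 · 40.86 / 9.666e+08 = 1.186e-12 m³.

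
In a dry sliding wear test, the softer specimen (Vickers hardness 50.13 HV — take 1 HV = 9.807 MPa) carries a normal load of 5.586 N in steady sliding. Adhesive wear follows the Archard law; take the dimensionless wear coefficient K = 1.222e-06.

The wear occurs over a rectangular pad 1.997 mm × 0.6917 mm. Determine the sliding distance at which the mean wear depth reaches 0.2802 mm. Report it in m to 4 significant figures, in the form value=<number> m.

All working math maintains full float precision; printed values are rounded. Rounded just once: four significant figures.
Hardness H = 50.13 HV × 9.807 MPa/HV = 491.6 MPa = 4.916e+08 Pa.
Pad sides 1.997 mm × 0.6917 mm = 1.997e-03 m × 6.917e-04 m. Contact area A = 1.997e-03 m × 6.917e-04 m = 1.381e-06 m².
Depth limit h_lim = 0.2802 mm = 2.802e-04 m.
As SI base values: W = 5.586 N, H = 4.916e+08 Pa, K = 1.222e-06.
Permissible volume V_lim = h_lim·A = 2.802e-04 · 1.381e-06 = 3.870e-10 m³.
Sliding life L = V_lim·H/(K·W) = 3.870e-10 · 4.916e+08 / (1.222e-06 · 5.586) = 2.788e+04 m.

value=2.788e+04 m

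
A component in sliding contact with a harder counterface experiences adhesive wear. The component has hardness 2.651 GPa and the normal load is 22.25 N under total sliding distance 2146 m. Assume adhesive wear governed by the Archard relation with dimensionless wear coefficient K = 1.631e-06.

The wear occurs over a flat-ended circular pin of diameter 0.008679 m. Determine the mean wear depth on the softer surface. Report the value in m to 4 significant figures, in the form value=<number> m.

value=4.966e-07 m

The computation maintains full float precision, and intermediate values are shown rounded, and one final rounding, at four significant figures.
Hardness H = 2.651 GPa = 2.651e+09 Pa.
Contact area A = π·d²/4 = π·(0.008679 m)²/4 = 5.916e-05 m².
In SI base units: W = 22.25 N, H = 2.651e+09 Pa, K = 1.631e-06.
Apply Archard: V = K·W·L/H = 1.631e-06 · 22.25 · 2146 / 2.651e+09 = 2.938e-11 m³.
Depth h = V/A = 2.938e-11 / 5.916e-05 = 4.966e-07 m.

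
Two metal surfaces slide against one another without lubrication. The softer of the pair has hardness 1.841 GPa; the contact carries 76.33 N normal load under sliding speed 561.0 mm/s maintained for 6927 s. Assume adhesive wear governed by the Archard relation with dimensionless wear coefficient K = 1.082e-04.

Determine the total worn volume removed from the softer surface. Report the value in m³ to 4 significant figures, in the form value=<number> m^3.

value=1.743e-08 m^3

Each operation holds full precision — the intermediates are displayed rounded, and one final rounding: four significant digits.
Convert: Sliding speed v = 561.0 mm/s = 0.5610 m/s. Distance covered L = v·t = 0.5610 m/s × 6927 s = 3886 m.
Convert: Hardness H = 1.841 GPa = 1.841e+09 Pa.
Working in SI base units: W = 76.33 N, H = 1.841e+09 Pa, K = 1.082e-04.
Volume removed: V = K·W·L/H = 1.082e-04 · 76.33 · 3886 / 1.841e+09 = 1.743e-08 m³.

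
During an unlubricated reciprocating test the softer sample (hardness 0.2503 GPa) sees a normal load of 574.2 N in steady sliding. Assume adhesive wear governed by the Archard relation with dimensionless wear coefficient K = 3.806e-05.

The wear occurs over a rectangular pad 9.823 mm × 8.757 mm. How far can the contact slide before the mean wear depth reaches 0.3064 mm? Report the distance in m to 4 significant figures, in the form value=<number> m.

value=301.9 m

Intermediates are printed rounded; the computation keeps full float precision. Rounded once at the end: four significant digits.
Hardness H = 0.2503 GPa = 2.503e+08 Pa.
Pad sides 9.823 mm × 8.757 mm = 0.009823 m × 0.008757 m. Contact area A = 0.009823 m × 0.008757 m = 8.602e-05 m².
Depth limit h_lim = 0.3064 mm = 3.064e-04 m.
Collected in SI base units: W = 574.2 N, H = 2.503e+08 Pa, K = 3.806e-05.
Permissible volume V_lim = h_lim·A = 3.064e-04 · 8.602e-05 = 2.636e-08 m³.
So the life L = V_lim·H/(K·W) = 2.636e-08 · 2.503e+08 / (3.806e-05 · 574.2) = 301.9 m.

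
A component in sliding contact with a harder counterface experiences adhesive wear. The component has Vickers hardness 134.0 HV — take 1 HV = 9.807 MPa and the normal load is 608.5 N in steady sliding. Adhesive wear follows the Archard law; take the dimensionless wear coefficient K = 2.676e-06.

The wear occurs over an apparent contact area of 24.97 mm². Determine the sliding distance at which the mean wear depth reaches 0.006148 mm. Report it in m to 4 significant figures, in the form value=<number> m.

All arithmetic keeps full precision; the intermediates are shown rounded — one last rounding, at 4 significant digits.
Convert: Hardness H = 134.0 HV × 9.807 MPa/HV = 1314 MPa = 1.314e+09 Pa.
Convert: Contact area A = 24.97 mm² = 2.497e-05 m².
Convert: Depth limit h_lim = 0.006148 mm = 6.148e-06 m.
In SI base units: W = 608.5 N, H = 1.314e+09 Pa, K = 2.676e-06.
Permissible volume V_lim = h_lim·A = 6.148e-06 · 2.497e-05 = 1.535e-10 m³.
Life L = V_lim·H/(K·W) = 1.535e-10 · 1.314e+09 / (2.676e-06 · 608.5) = 123.9 m.

value=123.9 m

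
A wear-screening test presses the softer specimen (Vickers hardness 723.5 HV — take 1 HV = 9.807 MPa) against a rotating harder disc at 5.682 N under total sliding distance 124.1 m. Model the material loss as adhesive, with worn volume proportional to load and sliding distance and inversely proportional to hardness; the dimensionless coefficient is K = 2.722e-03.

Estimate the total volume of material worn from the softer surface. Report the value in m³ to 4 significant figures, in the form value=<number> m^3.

value=2.705e-10 m^3

The computation maintains exact precision; displayed values are rounded — a lone final rounding, at four significant digits.
Hardness H = 723.5 HV × 9.807 MPa/HV = 7095 MPa = 7.095e+09 Pa.
Working in SI base units: W = 5.682 N, H = 7.095e+09 Pa, K = 2.722e-03.
Apply Archard: V = K·W·L/H = 2.722e-03 · 5.682 · 124.1 / 7.095e+09 = 2.705e-10 m³.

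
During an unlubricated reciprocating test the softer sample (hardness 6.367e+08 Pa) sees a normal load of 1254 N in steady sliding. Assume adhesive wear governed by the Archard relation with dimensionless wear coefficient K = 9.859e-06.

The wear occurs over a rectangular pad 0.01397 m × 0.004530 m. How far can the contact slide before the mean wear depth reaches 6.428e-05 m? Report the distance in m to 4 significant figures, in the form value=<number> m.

The algebra keeps exact precision — the intermediates appear rounded — rounded once at the end to four significant digits.
Contact area A = 0.01397 m × 0.004530 m = 6.328e-05 m².
SI base units throughout: W = 1254 N, H = 6.367e+08 Pa, K = 9.859e-06.
Wearable volume V_lim = h_lim·A = 6.428e-05 · 6.328e-05 = 4.068e-09 m³.
So the life L = V_lim·H/(K·W) = 4.068e-09 · 6.367e+08 / (9.859e-06 · 1254) = 209.5 m.

value=209.5 m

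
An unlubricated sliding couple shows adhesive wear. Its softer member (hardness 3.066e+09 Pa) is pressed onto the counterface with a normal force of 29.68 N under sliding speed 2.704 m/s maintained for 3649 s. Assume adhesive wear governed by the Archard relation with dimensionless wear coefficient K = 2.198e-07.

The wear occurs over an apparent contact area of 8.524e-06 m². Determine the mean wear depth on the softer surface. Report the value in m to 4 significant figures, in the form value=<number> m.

value=2.463e-06 m

Quoted intermediates are rounded; each operation carries full float precision — one final rounding to 4 significant figures.
The distance L = v·t = 2.704 m/s × 3649 s = 9867 m.
In SI base units: W = 29.68 N, H = 3.066e+09 Pa, K = 2.198e-07.
Archard relation: V = K·W·L/H = 2.198e-07 · 29.68 · 9867 / 3.066e+09 = 2.099e-11 m³.
Depth h = V/A = 2.099e-11 / 8.524e-06 = 2.463e-06 m.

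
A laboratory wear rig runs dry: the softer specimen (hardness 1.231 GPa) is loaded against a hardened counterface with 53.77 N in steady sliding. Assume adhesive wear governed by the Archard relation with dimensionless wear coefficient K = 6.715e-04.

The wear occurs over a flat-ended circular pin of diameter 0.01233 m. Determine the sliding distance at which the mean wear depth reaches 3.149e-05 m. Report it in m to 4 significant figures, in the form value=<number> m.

value=128.2 m

The intermediates are shown rounded — each operation maintains exact precision — one final rounding, at four significant figures.
Convert: Hardness H = 1.231 GPa = 1.231e+09 Pa.
Convert: Contact area A = π·d²/4 = π·(0.01233 m)²/4 = 1.194e-04 m².
Expressed in SI base units: W = 53.77 N, H = 1.231e+09 Pa, K = 6.715e-04.
Allowed volume V_lim = h_lim·A = 3.149e-05 · 1.194e-04 = 3.760e-09 m³.
Life L = V_lim·H/(K·W) = 3.760e-09 · 1.231e+09 / (6.715e-04 · 53.77) = 128.2 m.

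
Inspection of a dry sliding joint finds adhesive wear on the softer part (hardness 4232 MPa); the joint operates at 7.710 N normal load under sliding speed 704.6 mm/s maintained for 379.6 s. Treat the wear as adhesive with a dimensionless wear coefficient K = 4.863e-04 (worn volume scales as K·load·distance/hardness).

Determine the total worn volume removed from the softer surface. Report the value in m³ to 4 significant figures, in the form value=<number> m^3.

value=2.370e-10 m^3

All working math runs at full precision, and intermediates are printed rounded. Rounded once at the end, at four significant figures.
Sliding speed v = 704.6 mm/s = 0.7046 m/s. The distance L = v·t = 0.7046 m/s × 379.6 s = 267.5 m.
Hardness H = 4232 MPa = 4.232e+09 Pa.
Working in SI base units: W = 7.710 N, H = 4.232e+09 Pa, K = 4.863e-04.
Archard relation: V = K·W·L/H = 4.863e-04 · 7.710 · 267.5 / 4.232e+09 = 2.370e-10 m³.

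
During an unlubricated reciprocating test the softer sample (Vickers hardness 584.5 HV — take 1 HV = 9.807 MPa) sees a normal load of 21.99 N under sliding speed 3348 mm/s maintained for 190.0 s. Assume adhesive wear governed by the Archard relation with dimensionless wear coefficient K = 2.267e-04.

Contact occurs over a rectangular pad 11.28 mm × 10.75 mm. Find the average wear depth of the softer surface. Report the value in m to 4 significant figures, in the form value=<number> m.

Intermediates appear rounded — every step holds full float precision, and one last rounding to four significant digits.
Sliding speed v = 3348 mm/s = 3.348 m/s. Distance covered L = v·t = 3.348 m/s × 190.0 s = 636.1 m.
Hardness H = 584.5 HV × 9.807 MPa/HV = 5732 MPa = 5.732e+09 Pa.
Pad sides 11.28 mm × 10.75 mm = 0.01128 m × 0.01075 m. Contact area A = 0.01128 m × 0.01075 m = 1.213e-04 m².
Restated in SI base units: W = 21.99 N, H = 5.732e+09 Pa, K = 2.267e-04.
Archard volume V = K·W·L/H = 2.267e-04 · 21.99 · 636.1 / 5.732e+09 = 5.532e-10 m³.
Wear depth h = V/A = 5.532e-10 / 1.213e-04 = 4.562e-06 m.

value=4.562e-06 m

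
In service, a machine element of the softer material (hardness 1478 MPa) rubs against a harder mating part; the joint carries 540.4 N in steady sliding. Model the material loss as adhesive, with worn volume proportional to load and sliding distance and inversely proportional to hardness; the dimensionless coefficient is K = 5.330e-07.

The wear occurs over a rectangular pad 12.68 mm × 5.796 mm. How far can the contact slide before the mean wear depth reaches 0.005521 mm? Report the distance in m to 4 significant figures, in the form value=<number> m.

value=2082 m

Intermediate values are displayed rounded, and all working math keeps exact precision — one final rounding to four significant figures.
Hardness H = 1478 MPa = 1.478e+09 Pa.
Pad sides 12.68 mm × 5.796 mm = 0.01268 m × 0.005796 m. Contact area A = 0.01268 m × 0.005796 m = 7.349e-05 m².
Depth limit h_lim = 0.005521 mm = 5.521e-06 m.
As SI base values: W = 540.4 N, H = 1.478e+09 Pa, K = 5.330e-07.
Volume at the limit: V_lim = h_lim·A = 5.521e-06 · 7.349e-05 = 4.058e-10 m³.
Life L = V_lim·H/(K·W) = 4.058e-10 · 1.478e+09 / (5.330e-07 · 540.4) = 2082 m.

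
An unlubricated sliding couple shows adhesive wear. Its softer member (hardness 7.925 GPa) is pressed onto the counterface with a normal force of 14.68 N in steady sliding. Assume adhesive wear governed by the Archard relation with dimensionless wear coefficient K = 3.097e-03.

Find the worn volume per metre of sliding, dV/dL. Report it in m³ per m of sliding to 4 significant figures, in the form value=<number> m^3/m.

value=5.737e-12 m^3/m

Intermediates are printed rounded. The computation carries full float precision, and rounded once at the end: four significant figures.
Convert: Hardness H = 7.925 GPa = 7.925e+09 Pa.
In SI base units: W = 14.68 N, H = 7.925e+09 Pa, K = 3.097e-03.
Wear rate dV/dL = K·W/H — distance-free: 3.097e-03 · 14.68 / 7.925e+09 = 5.737e-12 m³/m.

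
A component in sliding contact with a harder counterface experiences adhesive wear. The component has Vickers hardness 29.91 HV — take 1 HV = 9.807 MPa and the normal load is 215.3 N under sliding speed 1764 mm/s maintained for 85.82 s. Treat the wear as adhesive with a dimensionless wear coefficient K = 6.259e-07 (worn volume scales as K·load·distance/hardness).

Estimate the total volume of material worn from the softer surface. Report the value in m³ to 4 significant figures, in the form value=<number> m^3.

value=6.955e-11 m^3

Each operation keeps exact precision. Displayed values are rounded — a lone final rounding: 4 significant digits.
Sliding speed v = 1764 mm/s = 1.764 m/s. The distance L = v·t = 1.764 m/s × 85.82 s = 151.4 m.
Hardness H = 29.91 HV × 9.807 MPa/HV = 293.3 MPa = 2.933e+08 Pa.
In SI base units: W = 215.3 N, H = 2.933e+08 Pa, K = 6.259e-07.
Archard volume V = K·W·L/H = 6.259e-07 · 215.3 · 151.4 / 2.933e+08 = 6.955e-11 m³.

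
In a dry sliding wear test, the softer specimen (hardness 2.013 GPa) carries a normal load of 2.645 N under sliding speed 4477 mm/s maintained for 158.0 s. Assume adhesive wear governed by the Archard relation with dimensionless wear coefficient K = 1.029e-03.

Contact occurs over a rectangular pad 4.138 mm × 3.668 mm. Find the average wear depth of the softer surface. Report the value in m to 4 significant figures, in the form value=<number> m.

value=6.301e-05 m

Shown intermediates are rounded, and all working math holds full precision. Rounded just once to 4 significant figures.
Convert: Sliding speed v = 4477 mm/s = 4.477 m/s. Total distance L = v·t = 4.477 m/s × 158.0 s = 707.4 m.
Convert: Hardness H = 2.013 GPa = 2.013e+09 Pa.
Convert: Pad sides 4.138 mm × 3.668 mm = 0.004138 m × 0.003668 m. Contact area A = 0.004138 m × 0.003668 m = 1.518e-05 m².
As SI base values: W = 2.645 N, H = 2.013e+09 Pa, K = 1.029e-03.
Volume removed: V = K·W·L/H = 1.029e-03 · 2.645 · 707.4 / 2.013e+09 = 9.564e-10 m³.
Depth h = V/A = 9.564e-10 / 1.518e-05 = 6.301e-05 m.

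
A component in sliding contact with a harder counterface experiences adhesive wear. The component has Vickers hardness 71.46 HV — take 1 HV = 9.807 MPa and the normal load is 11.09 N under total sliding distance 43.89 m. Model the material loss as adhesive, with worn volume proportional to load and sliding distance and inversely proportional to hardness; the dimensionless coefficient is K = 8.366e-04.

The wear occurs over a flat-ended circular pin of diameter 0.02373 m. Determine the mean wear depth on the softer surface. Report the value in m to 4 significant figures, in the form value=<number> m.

Displayed values are rounded; all working math maintains full float precision. Rounded just once: four significant figures.
Convert: Hardness H = 71.46 HV × 9.807 MPa/HV = 700.8 MPa = 7.008e+08 Pa.
Convert: Contact area A = π·d²/4 = π·(0.02373 m)²/4 = 4.423e-04 m².
Restated in SI base units: W = 11.09 N, H = 7.008e+08 Pa, K = 8.366e-04.
Archard volume V = K·W·L/H = 8.366e-04 · 11.09 · 43.89 / 7.008e+08 = 5.811e-10 m³.
Average depth h = V/A = 5.811e-10 / 4.423e-04 = 1.314e-06 m.

value=1.314e-06 m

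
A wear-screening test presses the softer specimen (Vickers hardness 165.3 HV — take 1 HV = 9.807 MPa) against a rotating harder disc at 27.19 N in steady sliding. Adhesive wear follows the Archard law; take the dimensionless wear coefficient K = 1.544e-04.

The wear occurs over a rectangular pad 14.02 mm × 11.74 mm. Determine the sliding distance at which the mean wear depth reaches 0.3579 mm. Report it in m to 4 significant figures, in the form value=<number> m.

value=2.275e+04 m

All arithmetic carries full precision — the intermediates appear rounded — one final rounding to four significant digits.
Convert: Hardness H = 165.3 HV × 9.807 MPa/HV = 1621 MPa = 1.621e+09 Pa.
Convert: Pad sides 14.02 mm × 11.74 mm = 0.01402 m × 0.01174 m. Contact area A = 0.01402 m × 0.01174 m = 1.646e-04 m².
Convert: Depth limit h_lim = 0.3579 mm = 3.579e-04 m.
In SI base units: W = 27.19 N, H = 1.621e+09 Pa, K = 1.544e-04.
Wearable volume V_lim = h_lim·A = 3.579e-04 · 1.646e-04 = 5.891e-08 m³.
Inverting, life L = V_lim·H/(K·W) = 5.891e-08 · 1.621e+09 / (1.544e-04 · 27.19) = 2.275e+04 m.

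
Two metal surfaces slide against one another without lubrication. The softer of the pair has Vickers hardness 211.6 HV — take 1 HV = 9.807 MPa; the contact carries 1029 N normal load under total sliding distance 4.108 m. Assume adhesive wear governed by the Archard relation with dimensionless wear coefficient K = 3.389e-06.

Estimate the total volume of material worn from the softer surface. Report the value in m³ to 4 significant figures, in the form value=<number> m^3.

Intermediate values are shown rounded — every step runs at exact precision — a single final rounding to four significant figures.
Hardness H = 211.6 HV × 9.807 MPa/HV = 2075 MPa = 2.075e+09 Pa.
In SI base units, W = 1029 N, H = 2.075e+09 Pa, K = 3.389e-06.
Wear volume V = K·W·L/H = 3.389e-06 · 1029 · 4.108 / 2.075e+09 = 6.903e-12 m³.

value=6.903e-12 m^3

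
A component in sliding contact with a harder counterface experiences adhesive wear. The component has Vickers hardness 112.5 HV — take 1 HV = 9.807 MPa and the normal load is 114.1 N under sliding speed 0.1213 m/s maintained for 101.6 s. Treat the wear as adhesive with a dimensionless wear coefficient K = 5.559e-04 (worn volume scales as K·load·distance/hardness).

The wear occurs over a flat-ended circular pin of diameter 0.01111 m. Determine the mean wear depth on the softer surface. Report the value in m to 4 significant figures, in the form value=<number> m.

All arithmetic maintains exact precision — the intermediates are shown rounded; one last rounding, at 4 significant figures.
Total distance L = v·t = 0.1213 m/s × 101.6 s = 12.32 m.
Hardness H = 112.5 HV × 9.807 MPa/HV = 1103 MPa = 1.103e+09 Pa.
Contact area A = π·d²/4 = π·(0.01111 m)²/4 = 9.694e-05 m².
In SI base units: W = 114.1 N, H = 1.103e+09 Pa, K = 5.559e-04.
Volume removed: V = K·W·L/H = 5.559e-04 · 114.1 · 12.32 / 1.103e+09 = 7.085e-10 m³.
Mean wear depth h = V/A = 7.085e-10 / 9.694e-05 = 7.309e-06 m.

value=7.309e-06 m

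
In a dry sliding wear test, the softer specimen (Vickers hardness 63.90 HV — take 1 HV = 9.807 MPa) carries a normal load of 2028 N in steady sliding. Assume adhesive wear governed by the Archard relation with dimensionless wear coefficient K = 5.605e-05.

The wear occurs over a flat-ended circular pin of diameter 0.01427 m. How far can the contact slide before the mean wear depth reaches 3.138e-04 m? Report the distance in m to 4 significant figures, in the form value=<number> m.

value=276.7 m

Shown intermediates are rounded, and each operation carries full precision. Rounded just once, at 4 significant figures.
Hardness H = 63.90 HV × 9.807 MPa/HV = 626.7 MPa = 6.267e+08 Pa.
Contact area A = π·d²/4 = π·(0.01427 m)²/4 = 1.599e-04 m².
SI base units throughout: W = 2028 N, H = 6.267e+08 Pa, K = 5.605e-05.
Limit volume V_lim = h_lim·A = 3.138e-04 · 1.599e-04 = 5.019e-08 m³.
Thus life L = V_lim·H/(K·W) = 5.019e-08 · 6.267e+08 / (5.605e-05 · 2028) = 276.7 m.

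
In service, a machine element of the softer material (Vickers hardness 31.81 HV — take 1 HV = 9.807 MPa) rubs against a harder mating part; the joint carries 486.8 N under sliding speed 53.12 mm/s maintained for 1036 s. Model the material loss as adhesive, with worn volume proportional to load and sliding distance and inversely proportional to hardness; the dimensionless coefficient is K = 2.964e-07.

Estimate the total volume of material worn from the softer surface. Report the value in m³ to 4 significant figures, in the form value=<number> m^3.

value=2.545e-11 m^3

The computation maintains full precision — intermediate values are printed rounded; a lone final rounding, at 4 significant figures.
Sliding speed v = 53.12 mm/s = 0.05312 m/s. Distance covered L = v·t = 0.05312 m/s × 1036 s = 55.03 m.
Hardness H = 31.81 HV × 9.807 MPa/HV = 312.0 MPa = 3.120e+08 Pa.
As SI base values: W = 486.8 N, H = 3.120e+08 Pa, K = 2.964e-07.
By Archard's law, V = K·W·L/H = 2.964e-07 · 486.8 · 55.03 / 3.120e+08 = 2.545e-11 m³.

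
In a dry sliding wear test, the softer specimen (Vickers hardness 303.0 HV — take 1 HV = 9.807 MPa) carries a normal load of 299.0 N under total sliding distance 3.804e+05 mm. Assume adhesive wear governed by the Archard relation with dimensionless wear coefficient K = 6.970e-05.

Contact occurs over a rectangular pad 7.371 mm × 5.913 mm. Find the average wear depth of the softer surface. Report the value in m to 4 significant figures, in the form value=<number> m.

All working math maintains full precision. Intermediates are displayed rounded, and one last rounding, at 4 significant digits.
The distance L = 3.804e+05 mm = 380.4 m.
Hardness H = 303.0 HV × 9.807 MPa/HV = 2972 MPa = 2.972e+09 Pa.
Pad sides 7.371 mm × 5.913 mm = 0.007371 m × 0.005913 m. Contact area A = 0.007371 m × 0.005913 m = 4.358e-05 m².
As SI base values: W = 299.0 N, H = 2.972e+09 Pa, K = 6.970e-05.
By Archard's law, V = K·W·L/H = 6.970e-05 · 299.0 · 380.4 / 2.972e+09 = 2.668e-09 m³.
Mean depth h = V/A = 2.668e-09 / 4.358e-05 = 6.121e-05 m.

value=6.121e-05 m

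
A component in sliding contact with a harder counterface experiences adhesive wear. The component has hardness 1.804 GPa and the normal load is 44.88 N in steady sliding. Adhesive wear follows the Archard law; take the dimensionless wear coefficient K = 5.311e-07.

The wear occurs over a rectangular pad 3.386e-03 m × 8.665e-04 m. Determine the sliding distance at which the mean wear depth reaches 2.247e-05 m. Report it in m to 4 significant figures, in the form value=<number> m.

The computation keeps exact precision. Intermediate values are shown rounded, and rounded once at the end: four significant figures.
Convert: Hardness H = 1.804 GPa = 1.804e+09 Pa.
Convert: Contact area A = 3.386e-03 m × 8.665e-04 m = 2.934e-06 m².
Expressed in SI base units: W = 44.88 N, H = 1.804e+09 Pa, K = 5.311e-07.
At the depth limit, V_lim = h_lim·A = 2.247e-05 · 2.934e-06 = 6.593e-11 m³.
Inverting, life L = V_lim·H/(K·W) = 6.593e-11 · 1.804e+09 / (5.311e-07 · 44.88) = 4990 m.

value=4990 m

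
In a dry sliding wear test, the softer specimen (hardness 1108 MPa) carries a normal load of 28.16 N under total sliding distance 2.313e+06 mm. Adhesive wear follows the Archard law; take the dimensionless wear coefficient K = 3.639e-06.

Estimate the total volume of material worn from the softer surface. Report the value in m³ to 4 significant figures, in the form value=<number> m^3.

Every step runs at full float precision, and intermediates are shown rounded; one last rounding to 4 significant figures.
Convert: Total distance L = 2.313e+06 mm = 2313 m.
Convert: Hardness H = 1108 MPa = 1.108e+09 Pa.
Expressed in SI base units: W = 28.16 N, H = 1.108e+09 Pa, K = 3.639e-06.
Worn volume V = K·W·L/H = 3.639e-06 · 28.16 · 2313 / 1.108e+09 = 2.139e-10 m³.

value=2.139e-10 m^3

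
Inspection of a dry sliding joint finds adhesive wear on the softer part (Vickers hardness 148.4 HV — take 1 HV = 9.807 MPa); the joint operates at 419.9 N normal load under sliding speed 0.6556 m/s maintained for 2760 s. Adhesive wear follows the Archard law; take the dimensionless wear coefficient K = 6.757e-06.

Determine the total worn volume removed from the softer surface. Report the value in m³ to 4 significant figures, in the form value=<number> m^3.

value=3.528e-09 m^3

Intermediates are printed rounded; every step maintains exact precision, and a single final rounding, at 4 significant figures.
Convert: Total distance L = v·t = 0.6556 m/s × 2760 s = 1809 m.
Convert: Hardness H = 148.4 HV × 9.807 MPa/HV = 1455 MPa = 1.455e+09 Pa.
In SI base units: W = 419.9 N, H = 1.455e+09 Pa, K = 6.757e-06.
Archard volume V = K·W·L/H = 6.757e-06 · 419.9 · 1809 / 1.455e+09 = 3.528e-09 m³.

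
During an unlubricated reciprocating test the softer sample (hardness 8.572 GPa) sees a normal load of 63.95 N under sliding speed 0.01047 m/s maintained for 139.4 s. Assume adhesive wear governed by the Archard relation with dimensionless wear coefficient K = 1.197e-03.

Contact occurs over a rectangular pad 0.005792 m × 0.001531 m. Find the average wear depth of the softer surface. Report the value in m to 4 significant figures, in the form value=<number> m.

value=1.470e-06 m

All working math runs at full float precision, and the intermediates appear rounded; one final rounding: 4 significant figures.
Distance L = v·t = 0.01047 m/s × 139.4 s = 1.460 m.
Hardness H = 8.572 GPa = 8.572e+09 Pa.
Contact area A = 0.005792 m × 0.001531 m = 8.868e-06 m².
In SI base units, W = 63.95 N, H = 8.572e+09 Pa, K = 1.197e-03.
Wear volume V = K·W·L/H = 1.197e-03 · 63.95 · 1.460 / 8.572e+09 = 1.303e-11 m³.
Mean wear depth h = V/A = 1.303e-11 / 8.868e-06 = 1.470e-06 m.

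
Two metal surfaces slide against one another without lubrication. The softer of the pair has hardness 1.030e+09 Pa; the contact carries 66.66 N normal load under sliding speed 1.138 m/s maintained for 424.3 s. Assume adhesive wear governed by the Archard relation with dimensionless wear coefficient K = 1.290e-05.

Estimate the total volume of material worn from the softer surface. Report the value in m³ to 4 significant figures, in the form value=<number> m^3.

value=4.031e-10 m^3

Every step maintains exact precision, and intermediate values are printed rounded. Rounded just once: 4 significant figures.
Convert: The distance L = v·t = 1.138 m/s × 424.3 s = 482.9 m.
Expressed in SI base units: W = 66.66 N, H = 1.030e+09 Pa, K = 1.290e-05.
Worn volume V = K·W·L/H = 1.290e-05 · 66.66 · 482.9 / 1.030e+09 = 4.031e-10 m³.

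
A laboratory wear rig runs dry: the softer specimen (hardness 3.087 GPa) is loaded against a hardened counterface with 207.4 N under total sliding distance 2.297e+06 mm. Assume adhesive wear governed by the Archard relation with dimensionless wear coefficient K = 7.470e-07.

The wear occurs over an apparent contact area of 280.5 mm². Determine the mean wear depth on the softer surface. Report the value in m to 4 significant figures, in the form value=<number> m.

value=4.110e-07 m

The algebra holds full precision, and shown intermediates are rounded, and rounded just once to 4 significant digits.
Convert: Sliding distance L = 2.297e+06 mm = 2297 m.
Convert: Hardness H = 3.087 GPa = 3.087e+09 Pa.
Convert: Contact area A = 280.5 mm² = 2.805e-04 m².
Expressed in SI base units: W = 207.4 N, H = 3.087e+09 Pa, K = 7.470e-07.
Worn volume V = K·W·L/H = 7.470e-07 · 207.4 · 2297 / 3.087e+09 = 1.153e-10 m³.
Mean depth h = V/A = 1.153e-10 / 2.805e-04 = 4.110e-07 m.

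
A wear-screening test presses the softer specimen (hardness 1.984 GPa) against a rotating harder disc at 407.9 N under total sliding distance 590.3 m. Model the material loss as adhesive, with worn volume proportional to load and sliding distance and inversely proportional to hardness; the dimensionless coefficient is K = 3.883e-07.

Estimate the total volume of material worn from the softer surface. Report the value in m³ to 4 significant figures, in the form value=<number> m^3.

value=4.713e-11 m^3

Intermediate values are shown rounded — all arithmetic keeps full precision — a lone final rounding to 4 significant digits.
Convert: Hardness H = 1.984 GPa = 1.984e+09 Pa.
Expressed in SI base units: W = 407.9 N, H = 1.984e+09 Pa, K = 3.883e-07.
Apply Archard: V = K·W·L/H = 3.883e-07 · 407.9 · 590.3 / 1.984e+09 = 4.713e-11 m³.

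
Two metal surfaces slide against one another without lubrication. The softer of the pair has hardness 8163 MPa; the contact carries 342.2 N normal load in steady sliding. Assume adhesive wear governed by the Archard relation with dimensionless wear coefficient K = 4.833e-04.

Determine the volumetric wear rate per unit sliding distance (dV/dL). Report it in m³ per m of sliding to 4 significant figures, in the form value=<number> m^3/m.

Each operation runs at exact precision. Intermediates are printed rounded; a single final rounding: four significant digits.
Hardness H = 8163 MPa = 8.163e+09 Pa.
SI base units throughout: W = 342.2 N, H = 8.163e+09 Pa, K = 4.833e-04.
The wear rate dV/dL = K·W/H (no L dependence): 4.833e-04 · 342.2 / 8.163e+09 = 2.026e-11 m³/m.

value=2.026e-11 m^3/m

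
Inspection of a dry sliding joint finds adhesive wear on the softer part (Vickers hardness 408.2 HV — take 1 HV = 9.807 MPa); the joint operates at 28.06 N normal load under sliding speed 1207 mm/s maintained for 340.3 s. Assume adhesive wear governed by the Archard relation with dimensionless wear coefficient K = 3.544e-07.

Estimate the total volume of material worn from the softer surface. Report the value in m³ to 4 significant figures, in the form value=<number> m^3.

The intermediates are shown rounded — every step maintains exact precision — rounded once at the end, at four significant figures.
Convert: Sliding speed v = 1207 mm/s = 1.207 m/s. Sliding distance L = v·t = 1.207 m/s × 340.3 s = 410.7 m.
Convert: Hardness H = 408.2 HV × 9.807 MPa/HV = 4003 MPa = 4.003e+09 Pa.
Collected in SI base units: W = 28.06 N, H = 4.003e+09 Pa, K = 3.544e-07.
Archard volume V = K·W·L/H = 3.544e-07 · 28.06 · 410.7 / 4.003e+09 = 1.020e-12 m³.

value=1.020e-12 m^3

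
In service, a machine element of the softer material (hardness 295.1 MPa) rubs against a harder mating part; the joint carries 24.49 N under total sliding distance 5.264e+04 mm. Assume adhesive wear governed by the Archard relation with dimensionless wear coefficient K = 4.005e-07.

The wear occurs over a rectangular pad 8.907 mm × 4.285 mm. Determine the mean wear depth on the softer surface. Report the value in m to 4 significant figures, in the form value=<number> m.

Intermediates are printed rounded, and the algebra holds full float precision. Rounded just once to 4 significant figures.
Convert: The distance L = 5.264e+04 mm = 52.64 m.
Convert: Hardness H = 295.1 MPa = 2.951e+08 Pa.
Convert: Pad sides 8.907 mm × 4.285 mm = 0.008907 m × 0.004285 m. Contact area A = 0.008907 m × 0.004285 m = 3.817e-05 m².
As SI base values: W = 24.49 N, H = 2.951e+08 Pa, K = 4.005e-07.
Wear volume V = K·W·L/H = 4.005e-07 · 24.49 · 52.64 / 2.951e+08 = 1.750e-12 m³.
Mean depth h = V/A = 1.750e-12 / 3.817e-05 = 4.584e-08 m.

value=4.584e-08 m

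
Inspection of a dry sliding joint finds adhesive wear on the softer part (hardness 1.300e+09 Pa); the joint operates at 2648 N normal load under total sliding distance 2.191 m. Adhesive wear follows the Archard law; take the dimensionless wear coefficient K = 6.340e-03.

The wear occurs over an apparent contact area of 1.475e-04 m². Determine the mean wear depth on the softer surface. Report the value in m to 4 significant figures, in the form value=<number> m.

Intermediates are displayed rounded; all arithmetic maintains exact precision — one final rounding: 4 significant digits.
Expressed in SI base units: W = 2648 N, H = 1.300e+09 Pa, K = 6.340e-03.
Archard relation: V = K·W·L/H = 6.340e-03 · 2648 · 2.191 / 1.300e+09 = 2.829e-08 m³.
Wear depth h = V/A = 2.829e-08 / 1.475e-04 = 1.918e-04 m.

value=1.918e-04 m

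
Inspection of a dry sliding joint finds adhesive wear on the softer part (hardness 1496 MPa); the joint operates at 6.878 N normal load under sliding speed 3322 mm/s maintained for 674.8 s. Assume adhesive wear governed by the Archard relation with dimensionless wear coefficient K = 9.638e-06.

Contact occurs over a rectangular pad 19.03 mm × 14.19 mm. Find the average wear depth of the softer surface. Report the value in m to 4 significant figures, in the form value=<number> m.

Intermediates appear rounded. All working math runs at full precision, and rounded once at the end to four significant figures.
Sliding speed v = 3322 mm/s = 3.322 m/s. Total distance L = v·t = 3.322 m/s × 674.8 s = 2242 m.
Hardness H = 1496 MPa = 1.496e+09 Pa.
Pad sides 19.03 mm × 14.19 mm = 0.01903 m × 0.01419 m. Contact area A = 0.01903 m × 0.01419 m = 2.700e-04 m².
Restated in SI base units: W = 6.878 N, H = 1.496e+09 Pa, K = 9.638e-06.
Apply Archard: V = K·W·L/H = 9.638e-06 · 6.878 · 2242 / 1.496e+09 = 9.933e-11 m³.
Depth h = V/A = 9.933e-11 / 2.700e-04 = 3.679e-07 m.

value=3.679e-07 m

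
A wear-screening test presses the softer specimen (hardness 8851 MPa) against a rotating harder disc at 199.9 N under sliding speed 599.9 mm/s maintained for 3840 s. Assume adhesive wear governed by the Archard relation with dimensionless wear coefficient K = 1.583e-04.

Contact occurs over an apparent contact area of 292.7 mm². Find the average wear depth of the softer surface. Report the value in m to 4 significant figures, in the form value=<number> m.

value=2.814e-05 m

Printed values are rounded — all arithmetic runs at full float precision; rounded just once: four significant digits.
Sliding speed v = 599.9 mm/s = 0.5999 m/s. Path length L = v·t = 0.5999 m/s × 3840 s = 2304 m.
Hardness H = 8851 MPa = 8.851e+09 Pa.
Contact area A = 292.7 mm² = 2.927e-04 m².
In SI base units, W = 199.9 N, H = 8.851e+09 Pa, K = 1.583e-04.
Apply Archard: V = K·W·L/H = 1.583e-04 · 199.9 · 2304 / 8.851e+09 = 8.236e-09 m³.
Wear depth h = V/A = 8.236e-09 / 2.927e-04 = 2.814e-05 m.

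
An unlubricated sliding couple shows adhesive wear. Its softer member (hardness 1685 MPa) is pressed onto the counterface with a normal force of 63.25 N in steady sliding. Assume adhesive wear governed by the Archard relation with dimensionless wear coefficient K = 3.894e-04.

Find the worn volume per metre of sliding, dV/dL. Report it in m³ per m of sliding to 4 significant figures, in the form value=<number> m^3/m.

value=1.462e-11 m^3/m

Intermediate values appear rounded — all arithmetic runs at exact precision — one last rounding to four significant figures.
Convert: Hardness H = 1685 MPa = 1.685e+09 Pa.
Working in SI base units: W = 63.25 N, H = 1.685e+09 Pa, K = 3.894e-04.
Wear rate dV/dL = K·W/H, so: 3.894e-04 · 63.25 / 1.685e+09 = 1.462e-11 m³/m.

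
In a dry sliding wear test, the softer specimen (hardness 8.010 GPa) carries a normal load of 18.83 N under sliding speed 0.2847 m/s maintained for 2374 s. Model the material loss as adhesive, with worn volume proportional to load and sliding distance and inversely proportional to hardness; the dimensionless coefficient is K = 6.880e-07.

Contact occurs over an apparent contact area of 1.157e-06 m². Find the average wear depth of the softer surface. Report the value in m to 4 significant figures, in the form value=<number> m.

value=9.448e-07 m

The intermediates are shown rounded. Every step runs at exact precision, and a lone final rounding to 4 significant digits.
Convert: Distance covered L = v·t = 0.2847 m/s × 2374 s = 675.9 m.
Convert: Hardness H = 8.010 GPa = 8.010e+09 Pa.
Collected in SI base units: W = 18.83 N, H = 8.010e+09 Pa, K = 6.880e-07.
The Archard volume V = K·W·L/H = 6.880e-07 · 18.83 · 675.9 / 8.010e+09 = 1.093e-12 m³.
Average depth h = V/A = 1.093e-12 / 1.157e-06 = 9.448e-07 m.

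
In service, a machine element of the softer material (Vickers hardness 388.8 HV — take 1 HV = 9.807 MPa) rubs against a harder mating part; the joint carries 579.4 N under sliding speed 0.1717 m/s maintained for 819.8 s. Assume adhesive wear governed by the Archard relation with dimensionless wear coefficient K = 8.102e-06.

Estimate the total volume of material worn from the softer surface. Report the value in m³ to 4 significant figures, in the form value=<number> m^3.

Quoted intermediates are rounded; every step runs at exact precision. Rounded once at the end: 4 significant digits.
Path length L = v·t = 0.1717 m/s × 819.8 s = 140.8 m.
Hardness H = 388.8 HV × 9.807 MPa/HV = 3813 MPa = 3.813e+09 Pa.
SI base units throughout: W = 579.4 N, H = 3.813e+09 Pa, K = 8.102e-06.
By Archard's law, V = K·W·L/H = 8.102e-06 · 579.4 · 140.8 / 3.813e+09 = 1.733e-10 m³.

value=1.733e-10 m^3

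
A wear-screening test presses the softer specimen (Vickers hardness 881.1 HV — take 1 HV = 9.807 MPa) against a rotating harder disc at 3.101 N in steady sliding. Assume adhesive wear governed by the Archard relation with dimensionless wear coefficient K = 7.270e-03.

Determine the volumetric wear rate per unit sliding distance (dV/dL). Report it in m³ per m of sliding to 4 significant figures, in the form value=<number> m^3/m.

The algebra runs at full float precision; the intermediates are printed rounded; one final rounding to four significant digits.
Convert: Hardness H = 881.1 HV × 9.807 MPa/HV = 8641 MPa = 8.641e+09 Pa.
Expressed in SI base units: W = 3.101 N, H = 8.641e+09 Pa, K = 7.270e-03.
Wear rate dV/dL = K·W/H (no L dependence): 7.270e-03 · 3.101 / 8.641e+09 = 2.609e-12 m³/m.

value=2.609e-12 m^3/m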